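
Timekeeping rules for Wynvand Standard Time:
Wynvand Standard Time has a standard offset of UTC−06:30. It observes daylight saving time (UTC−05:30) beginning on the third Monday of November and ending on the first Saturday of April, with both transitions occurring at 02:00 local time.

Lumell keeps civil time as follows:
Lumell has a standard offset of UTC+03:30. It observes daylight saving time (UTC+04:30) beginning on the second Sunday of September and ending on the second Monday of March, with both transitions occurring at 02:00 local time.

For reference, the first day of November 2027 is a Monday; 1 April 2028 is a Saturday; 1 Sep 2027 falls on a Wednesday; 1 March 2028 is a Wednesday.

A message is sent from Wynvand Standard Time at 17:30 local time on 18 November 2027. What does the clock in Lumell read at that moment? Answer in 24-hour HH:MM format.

1 November 2027 is a Monday, so the first Monday is November 1 and the third is November 15.
1 April 2028 is a Saturday, so the first Saturday is April 1.
Daylight saving runs 15 November 2027 – 1 April 2028; 18 November 2027 is inside that window, so Wynvand Standard Time is at UTC−05:30.
17:30 Wynvand Standard Time + 5h30m = 23:00 UTC.
1 September 2027 is a Wednesday, so the first Sunday is September 5 and the second is September 12.
1 March 2028 is a Wednesday, so the first Monday is March 6 and the second is March 13.
At the standard offset (UTC+03:30), 23:00 UTC + 3h30m = 02:30 Lumell standard time (rolling into the next day, 19 November 2027).
Daylight saving runs 12 September 2027 – 13 March 2028; the standard-time date in Lumell, 19 November 2027, is inside that window, so Lumell is at UTC+04:30.
23:00 UTC + 4h30m = 03:30 Lumell (rolling into the next day, 19 November 2027).

03:30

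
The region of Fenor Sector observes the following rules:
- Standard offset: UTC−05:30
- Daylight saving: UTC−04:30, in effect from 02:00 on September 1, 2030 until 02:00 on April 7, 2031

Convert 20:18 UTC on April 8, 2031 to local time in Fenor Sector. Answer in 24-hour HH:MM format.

At the standard offset (UTC−05:30), 20:18 UTC − 5h30m = 14:48 Fenor Sector standard time.
The standard-time date in Fenor Sector, April 8, 2031, does not fall between 1 September 2030 and 7 April 2031, so daylight saving is not in effect and Fenor Sector is at UTC−05:30.
20:18 UTC − 5h30m = 14:48 local.

14:48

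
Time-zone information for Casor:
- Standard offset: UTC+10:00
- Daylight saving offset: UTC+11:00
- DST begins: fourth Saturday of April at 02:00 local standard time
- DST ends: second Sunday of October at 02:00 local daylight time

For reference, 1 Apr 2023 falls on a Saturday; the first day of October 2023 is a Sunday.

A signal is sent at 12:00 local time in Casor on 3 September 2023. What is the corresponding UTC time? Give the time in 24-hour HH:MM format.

01:00

1 April 2023 is a Saturday, so the first Saturday is April 1 and the fourth is April 22.
1 October 2023 is a Sunday, so the first Sunday is October 1 and the second is October 8.
3 September 2023 lies within the daylight-saving period (22 April – 8 October), so Casor is on daylight time, UTC+11:00.
12:00 local − 11h = 01:00 UTC.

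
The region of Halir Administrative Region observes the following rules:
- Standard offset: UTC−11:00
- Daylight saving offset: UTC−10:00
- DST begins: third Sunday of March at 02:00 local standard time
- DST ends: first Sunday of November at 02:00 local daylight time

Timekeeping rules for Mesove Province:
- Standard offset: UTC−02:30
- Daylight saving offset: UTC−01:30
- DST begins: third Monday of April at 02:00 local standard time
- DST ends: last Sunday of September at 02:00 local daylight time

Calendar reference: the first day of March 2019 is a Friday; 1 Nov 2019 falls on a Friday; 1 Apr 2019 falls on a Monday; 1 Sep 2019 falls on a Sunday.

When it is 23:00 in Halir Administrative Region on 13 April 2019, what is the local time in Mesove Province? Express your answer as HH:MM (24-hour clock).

06:30

1 March 2019 is a Friday, so the first Sunday is March 3 and the third is March 17.
1 November 2019 is a Friday, so the first Sunday is November 3.
Daylight saving runs 17 March – 3 November; 13 April 2019 is inside that window, so Halir Administrative Region is at UTC−10:00.
23:00 Halir Administrative Region + 10h = 09:00 UTC (rolling into the next day, 14 April 2019).
1 April 2019 is a Monday, so the first Monday is April 1 and the third is April 15.
1 September 2019 is a Sunday, so Sundays fall on 1, 8, 15, 22, 29; the last is September 29.
At the standard offset (UTC−02:30), 09:00 UTC − 2h30m = 06:30 Mesove Province standard time.
The standard-time date in Mesove Province, 14 April 2019, does not fall between 15 April and 29 September, so daylight saving is not in effect and Mesove Province is at UTC−02:30.
09:00 UTC − 2h30m = 06:30 Mesove Province.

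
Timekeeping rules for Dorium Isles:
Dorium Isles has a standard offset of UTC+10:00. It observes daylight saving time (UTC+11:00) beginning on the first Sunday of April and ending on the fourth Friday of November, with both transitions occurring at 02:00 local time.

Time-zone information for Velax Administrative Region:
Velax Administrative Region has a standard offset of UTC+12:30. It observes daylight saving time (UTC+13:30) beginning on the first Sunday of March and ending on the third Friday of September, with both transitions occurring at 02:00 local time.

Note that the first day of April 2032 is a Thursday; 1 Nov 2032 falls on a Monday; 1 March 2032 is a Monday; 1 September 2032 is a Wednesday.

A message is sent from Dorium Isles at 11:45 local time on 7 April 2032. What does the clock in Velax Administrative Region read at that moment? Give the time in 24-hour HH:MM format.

14:15

1 April 2032 is a Thursday, so the first Sunday is April 4.
1 November 2032 is a Monday, so the first Friday is November 5 and the fourth is November 26.
Daylight saving runs 4 April – 26 November; 7 April 2032 is inside that window, so Dorium Isles is at UTC+11:00.
11:45 Dorium Isles − 11h = 00:45 UTC.
1 March 2032 is a Monday, so the first Sunday is March 7.
1 September 2032 is a Wednesday, so the first Friday is September 3 and the third is September 17.
At the standard offset (UTC+12:30), 00:45 UTC + 12h30m = 13:15 Velax Administrative Region standard time.
Daylight saving runs 7 March – 17 September; the standard-time date in Velax Administrative Region, 7 April 2032, is inside that window, so Velax Administrative Region is at UTC+13:30.
00:45 UTC + 13h30m = 14:15 Velax Administrative Region.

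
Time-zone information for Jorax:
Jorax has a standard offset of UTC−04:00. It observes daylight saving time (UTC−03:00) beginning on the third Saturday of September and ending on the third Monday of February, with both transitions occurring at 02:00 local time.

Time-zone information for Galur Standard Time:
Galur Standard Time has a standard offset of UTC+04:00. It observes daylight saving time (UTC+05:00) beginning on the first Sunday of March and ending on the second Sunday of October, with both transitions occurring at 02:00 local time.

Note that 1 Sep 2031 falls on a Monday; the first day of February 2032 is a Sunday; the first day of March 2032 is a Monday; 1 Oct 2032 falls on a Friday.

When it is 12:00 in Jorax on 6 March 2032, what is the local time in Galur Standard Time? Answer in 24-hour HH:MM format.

1 September 2031 is a Monday, so the first Saturday is September 6 and the third is September 20.
1 February 2032 is a Sunday, so the first Monday is February 2 and the third is February 16.
6 March 2032 does not fall between 20 September 2031 and 16 February 2032, so daylight saving is not in effect and Jorax is at UTC−04:00.
12:00 Jorax + 4h = 16:00 UTC.
1 March 2032 is a Monday, so the first Sunday is March 7.
1 October 2032 is a Friday, so the first Sunday is October 3 and the second is October 10.
At the standard offset (UTC+04:00), 16:00 UTC + 4h = 20:00 Galur Standard Time standard time.
Daylight saving runs 7 March – 10 October; the standard-time date in Galur Standard Time, 6 March 2032, is outside that window, so Galur Standard Time is on standard time at UTC+04:00.
16:00 UTC + 4h = 20:00 Galur Standard Time.

20:00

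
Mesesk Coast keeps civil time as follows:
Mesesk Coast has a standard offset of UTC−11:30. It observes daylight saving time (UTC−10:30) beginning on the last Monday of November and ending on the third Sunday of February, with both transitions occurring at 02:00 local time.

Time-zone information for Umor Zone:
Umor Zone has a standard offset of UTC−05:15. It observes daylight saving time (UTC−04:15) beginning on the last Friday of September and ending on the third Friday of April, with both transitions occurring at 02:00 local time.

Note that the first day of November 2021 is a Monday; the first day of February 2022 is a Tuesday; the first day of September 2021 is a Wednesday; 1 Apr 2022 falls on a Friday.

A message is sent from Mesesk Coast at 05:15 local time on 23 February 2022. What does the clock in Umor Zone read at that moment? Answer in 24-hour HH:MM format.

12:30

1 November 2021 is a Monday, so Mondays fall on 1, 8, 15, 22, 29; the last is November 29.
1 February 2022 is a Tuesday, so the first Sunday is February 6 and the third is February 20.
23 February 2022 does not fall between 29 November 2021 and 20 February 2022, so daylight saving is not in effect and Mesesk Coast is at UTC−11:30.
05:15 Mesesk Coast + 11h30m = 16:45 UTC.
1 September 2021 is a Wednesday, so Fridays fall on 3, 10, 17, 24; the last is September 24.
1 April 2022 is a Friday, so the first Friday is April 1 and the third is April 15.
At the standard offset (UTC−05:15), 16:45 UTC − 5h15m = 11:30 Umor Zone standard time.
Daylight saving runs 24 September 2021 – 15 April 2022; the standard-time date in Umor Zone, 23 February 2022, is inside that window, so Umor Zone is at UTC−04:15.
16:45 UTC − 4h15m = 12:30 Umor Zone.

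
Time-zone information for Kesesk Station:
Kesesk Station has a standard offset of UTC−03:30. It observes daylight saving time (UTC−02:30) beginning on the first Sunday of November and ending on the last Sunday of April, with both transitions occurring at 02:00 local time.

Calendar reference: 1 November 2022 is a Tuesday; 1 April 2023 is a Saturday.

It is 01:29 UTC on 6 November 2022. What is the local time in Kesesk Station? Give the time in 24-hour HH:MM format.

1 November 2022 is a Tuesday, so the first Sunday is November 6.
1 April 2023 is a Saturday, so Sundays fall on 2, 9, 16, 23, 30; the last is April 30.
At the standard offset (UTC−03:30), 01:29 UTC − 3h30m = 21:59 Kesesk Station standard time (rolling into the previous day, 5 November 2022).
Daylight saving runs 6 November 2022 – 30 April 2023; the standard-time date in Kesesk Station, 5 November 2022, is outside that window, so Kesesk Station is on standard time at UTC−03:30.
01:29 UTC − 3h30m = 21:59 local (rolling into the previous day, 5 November 2022).

21:59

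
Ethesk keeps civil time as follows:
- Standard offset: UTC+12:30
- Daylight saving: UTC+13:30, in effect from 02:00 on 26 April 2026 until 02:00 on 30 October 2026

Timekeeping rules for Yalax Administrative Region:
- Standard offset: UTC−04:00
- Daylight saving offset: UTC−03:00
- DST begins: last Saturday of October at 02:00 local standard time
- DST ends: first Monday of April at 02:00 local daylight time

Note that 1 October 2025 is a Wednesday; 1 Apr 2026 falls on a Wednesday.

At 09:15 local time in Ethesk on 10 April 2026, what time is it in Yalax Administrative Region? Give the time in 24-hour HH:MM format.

10 April 2026 is outside the daylight-saving period (26 April – 30 October), so Ethesk is on standard time, UTC+12:30.
09:15 Ethesk − 12h30m = 20:45 UTC (rolling into the previous day, 9 April 2026).
1 October 2025 is a Wednesday, so Saturdays fall on 4, 11, 18, 25; the last is October 25.
1 April 2026 is a Wednesday, so the first Monday is April 6.
At the standard offset (UTC−04:00), 20:45 UTC − 4h = 16:45 Yalax Administrative Region standard time.
The standard-time date in Yalax Administrative Region, 9 April 2026, does not fall between 25 October 2025 and 6 April 2026, so daylight saving is not in effect and Yalax Administrative Region is at UTC−04:00.
20:45 UTC − 4h = 16:45 Yalax Administrative Region.

16:45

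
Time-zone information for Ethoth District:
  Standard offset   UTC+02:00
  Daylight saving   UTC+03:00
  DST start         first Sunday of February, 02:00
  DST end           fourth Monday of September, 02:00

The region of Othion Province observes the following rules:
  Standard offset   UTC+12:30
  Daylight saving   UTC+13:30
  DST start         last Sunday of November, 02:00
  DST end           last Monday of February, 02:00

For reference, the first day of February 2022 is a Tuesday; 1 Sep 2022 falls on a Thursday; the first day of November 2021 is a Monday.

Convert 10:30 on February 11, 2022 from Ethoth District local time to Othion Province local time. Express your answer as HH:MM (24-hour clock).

21:00

1 February 2022 is a Tuesday, so the first Sunday is February 6.
1 September 2022 is a Thursday, so the first Monday is September 5 and the fourth is September 26.
February 11, 2022 lies within the daylight-saving period (6 February – 26 September), so Ethoth District is on daylight time, UTC+03:00.
10:30 Ethoth District − 3h = 07:30 UTC.
1 November 2021 is a Monday, so Sundays fall on 7, 14, 21, 28; the last is November 28.
1 February 2022 is a Tuesday, so Mondays fall on 7, 14, 21, 28; the last is February 28.
At the standard offset (UTC+12:30), 07:30 UTC + 12h30m = 20:00 Othion Province standard time.
The standard-time date in Othion Province, February 11, 2022, falls between 28 November 2021 and 28 February 2022, so daylight saving is in effect and Othion Province is at UTC+13:30.
07:30 UTC + 13h30m = 21:00 Othion Province.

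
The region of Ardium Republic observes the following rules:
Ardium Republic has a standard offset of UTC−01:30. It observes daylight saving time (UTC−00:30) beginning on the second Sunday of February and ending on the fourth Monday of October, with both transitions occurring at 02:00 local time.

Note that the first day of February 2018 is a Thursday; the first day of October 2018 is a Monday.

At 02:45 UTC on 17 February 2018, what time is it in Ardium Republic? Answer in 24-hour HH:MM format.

1 February 2018 is a Thursday, so the first Sunday is February 4 and the second is February 11.
1 October 2018 is a Monday, so the first Monday is October 1 and the fourth is October 22.
At the standard offset (UTC−01:30), 02:45 UTC − 1h30m = 01:15 Ardium Republic standard time.
Daylight saving runs 11 February – 22 October; the standard-time date in Ardium Republic, 17 February 2018, is inside that window, so Ardium Republic is at UTC−00:30.
02:45 UTC − 0h30m = 02:15 local.

02:15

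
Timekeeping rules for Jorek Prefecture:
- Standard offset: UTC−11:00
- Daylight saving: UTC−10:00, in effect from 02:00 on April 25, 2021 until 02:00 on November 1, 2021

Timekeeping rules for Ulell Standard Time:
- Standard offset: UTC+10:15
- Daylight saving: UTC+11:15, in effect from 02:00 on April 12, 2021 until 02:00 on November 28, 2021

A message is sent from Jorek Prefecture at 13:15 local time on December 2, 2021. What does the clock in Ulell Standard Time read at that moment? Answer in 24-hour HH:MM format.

10:30

December 2, 2021 is outside the daylight-saving period (25 April – 1 November), so Jorek Prefecture is on standard time, UTC−11:00.
13:15 Jorek Prefecture + 11h = 00:15 UTC (rolling into the next day, 3 December 2021).
At the standard offset (UTC+10:15), 00:15 UTC + 10h15m = 10:30 Ulell Standard Time standard time.
The standard-time date in Ulell Standard Time, December 3, 2021, is outside the daylight-saving period (12 April – 28 November), so Ulell Standard Time is on standard time, UTC+10:15.
00:15 UTC + 10h15m = 10:30 Ulell Standard Time.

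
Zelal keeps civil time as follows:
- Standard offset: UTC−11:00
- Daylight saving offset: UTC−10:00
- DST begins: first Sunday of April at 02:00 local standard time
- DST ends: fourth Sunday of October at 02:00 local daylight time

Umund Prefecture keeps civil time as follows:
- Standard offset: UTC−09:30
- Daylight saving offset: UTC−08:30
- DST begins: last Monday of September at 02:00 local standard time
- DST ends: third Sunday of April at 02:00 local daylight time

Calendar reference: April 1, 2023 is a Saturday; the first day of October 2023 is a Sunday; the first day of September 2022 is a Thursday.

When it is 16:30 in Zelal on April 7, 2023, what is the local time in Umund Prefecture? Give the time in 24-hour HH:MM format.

18:00

1 April 2023 is a Saturday, so the first Sunday is April 2.
1 October 2023 is a Sunday, so the first Sunday is October 1 and the fourth is October 22.
Daylight saving runs 2 April – 22 October; April 7, 2023 is inside that window, so Zelal is at UTC−10:00.
16:30 Zelal + 10h = 02:30 UTC (rolling into the next day, 8 April 2023).
1 September 2022 is a Thursday, so Mondays fall on 5, 12, 19, 26; the last is September 26.
1 April 2023 is a Saturday, so the first Sunday is April 2 and the third is April 16.
At the standard offset (UTC−09:30), 02:30 UTC − 9h30m = 17:00 Umund Prefecture standard time (rolling into the previous day, 7 April 2023).
The standard-time date in Umund Prefecture, April 7, 2023, lies within the daylight-saving period (26 September 2022 – 16 April 2023), so Umund Prefecture is on daylight time, UTC−08:30.
02:30 UTC − 8h30m = 18:00 Umund Prefecture (rolling into the previous day, 7 April 2023).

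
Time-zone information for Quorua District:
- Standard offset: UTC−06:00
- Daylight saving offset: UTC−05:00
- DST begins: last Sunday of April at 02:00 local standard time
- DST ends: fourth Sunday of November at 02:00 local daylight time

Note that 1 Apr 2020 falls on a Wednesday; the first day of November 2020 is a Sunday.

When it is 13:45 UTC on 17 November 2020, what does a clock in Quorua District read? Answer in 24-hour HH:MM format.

1 April 2020 is a Wednesday, so Sundays fall on 5, 12, 19, 26; the last is April 26.
1 November 2020 is a Sunday, so the first Sunday is November 1 and the fourth is November 22.
At the standard offset (UTC−06:00), 13:45 UTC − 6h = 07:45 Quorua District standard time.
The standard-time date in Quorua District, 17 November 2020, falls between 26 April and 22 November, so daylight saving is in effect and Quorua District is at UTC−05:00.
13:45 UTC − 5h = 08:45 local.

08:45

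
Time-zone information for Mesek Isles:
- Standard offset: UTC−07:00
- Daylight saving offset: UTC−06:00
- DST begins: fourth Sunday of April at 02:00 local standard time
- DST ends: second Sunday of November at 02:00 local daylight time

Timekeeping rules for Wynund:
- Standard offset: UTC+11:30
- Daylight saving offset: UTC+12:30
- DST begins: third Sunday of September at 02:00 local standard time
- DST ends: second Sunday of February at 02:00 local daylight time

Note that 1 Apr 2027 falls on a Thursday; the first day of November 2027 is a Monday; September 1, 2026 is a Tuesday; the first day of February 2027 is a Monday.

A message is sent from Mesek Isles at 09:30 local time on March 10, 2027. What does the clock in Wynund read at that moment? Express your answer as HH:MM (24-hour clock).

1 April 2027 is a Thursday, so the first Sunday is April 4 and the fourth is April 25.
1 November 2027 is a Monday, so the first Sunday is November 7 and the second is November 14.
March 10, 2027 is outside the daylight-saving period (25 April – 14 November), so Mesek Isles is on standard time, UTC−07:00.
09:30 Mesek Isles + 7h = 16:30 UTC.
1 September 2026 is a Tuesday, so the first Sunday is September 6 and the third is September 20.
1 February 2027 is a Monday, so the first Sunday is February 7 and the second is February 14.
At the standard offset (UTC+11:30), 16:30 UTC + 11h30m = 04:00 Wynund standard time (rolling into the next day, 11 March 2027).
The standard-time date in Wynund, March 11, 2027, does not fall between 20 September 2026 and 14 February 2027, so daylight saving is not in effect and Wynund is at UTC+11:30.
16:30 UTC + 11h30m = 04:00 Wynund (rolling into the next day, 11 March 2027).

04:00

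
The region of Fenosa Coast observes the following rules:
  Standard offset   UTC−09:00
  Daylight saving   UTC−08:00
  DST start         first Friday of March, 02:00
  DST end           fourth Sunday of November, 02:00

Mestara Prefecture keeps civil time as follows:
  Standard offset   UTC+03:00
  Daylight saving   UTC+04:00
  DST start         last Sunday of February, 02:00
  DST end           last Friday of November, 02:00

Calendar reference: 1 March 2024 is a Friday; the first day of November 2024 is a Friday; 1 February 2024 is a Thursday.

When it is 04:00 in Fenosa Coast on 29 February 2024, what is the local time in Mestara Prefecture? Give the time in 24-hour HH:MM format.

17:00

1 March 2024 is a Friday, so the first Friday is March 1.
1 November 2024 is a Friday, so the first Sunday is November 3 and the fourth is November 24.
29 February 2024 does not fall between 1 March and 24 November, so daylight saving is not in effect and Fenosa Coast is at UTC−09:00.
04:00 Fenosa Coast + 9h = 13:00 UTC.
1 February 2024 is a Thursday, so Sundays fall on 4, 11, 18, 25; the last is February 25.
1 November 2024 is a Friday, so Fridays fall on 1, 8, 15, 22, 29; the last is November 29.
At the standard offset (UTC+03:00), 13:00 UTC + 3h = 16:00 Mestara Prefecture standard time.
The standard-time date in Mestara Prefecture, 29 February 2024, lies within the daylight-saving period (25 February – 29 November), so Mestara Prefecture is on daylight time, UTC+04:00.
13:00 UTC + 4h = 17:00 Mestara Prefecture.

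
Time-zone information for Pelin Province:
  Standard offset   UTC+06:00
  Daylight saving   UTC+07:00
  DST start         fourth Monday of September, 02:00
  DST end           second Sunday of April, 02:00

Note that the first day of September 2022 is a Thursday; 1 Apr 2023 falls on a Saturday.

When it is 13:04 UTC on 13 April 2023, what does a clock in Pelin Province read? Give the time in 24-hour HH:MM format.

19:04

1 September 2022 is a Thursday, so the first Monday is September 5 and the fourth is September 26.
1 April 2023 is a Saturday, so the first Sunday is April 2 and the second is April 9.
At the standard offset (UTC+06:00), 13:04 UTC + 6h = 19:04 Pelin Province standard time.
The standard-time date in Pelin Province, 13 April 2023, is outside the daylight-saving period (26 September 2022 – 9 April 2023), so Pelin Province is on standard time, UTC+06:00.
13:04 UTC + 6h = 19:04 local.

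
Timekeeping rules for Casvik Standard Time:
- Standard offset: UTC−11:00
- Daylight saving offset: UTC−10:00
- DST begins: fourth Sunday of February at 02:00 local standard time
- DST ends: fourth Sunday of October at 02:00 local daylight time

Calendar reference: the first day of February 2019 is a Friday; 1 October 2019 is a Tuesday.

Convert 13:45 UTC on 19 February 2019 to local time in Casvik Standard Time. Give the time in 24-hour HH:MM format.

02:45

1 February 2019 is a Friday, so the first Sunday is February 3 and the fourth is February 24.
1 October 2019 is a Tuesday, so the first Sunday is October 6 and the fourth is October 27.
At the standard offset (UTC−11:00), 13:45 UTC − 11h = 02:45 Casvik Standard Time standard time.
Daylight saving runs 24 February – 27 October; the standard-time date in Casvik Standard Time, 19 February 2019, is outside that window, so Casvik Standard Time is on standard time at UTC−11:00.
13:45 UTC − 11h = 02:45 local.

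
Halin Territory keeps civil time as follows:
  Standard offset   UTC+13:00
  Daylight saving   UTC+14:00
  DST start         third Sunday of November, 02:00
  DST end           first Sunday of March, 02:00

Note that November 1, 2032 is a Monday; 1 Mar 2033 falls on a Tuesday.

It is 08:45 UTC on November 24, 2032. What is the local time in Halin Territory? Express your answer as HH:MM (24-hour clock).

22:45

1 November 2032 is a Monday, so the first Sunday is November 7 and the third is November 21.
1 March 2033 is a Tuesday, so the first Sunday is March 6.
At the standard offset (UTC+13:00), 08:45 UTC + 13h = 21:45 Halin Territory standard time.
The standard-time date in Halin Territory, November 24, 2032, lies within the daylight-saving period (21 November 2032 – 6 March 2033), so Halin Territory is on daylight time, UTC+14:00.
08:45 UTC + 14h = 22:45 local.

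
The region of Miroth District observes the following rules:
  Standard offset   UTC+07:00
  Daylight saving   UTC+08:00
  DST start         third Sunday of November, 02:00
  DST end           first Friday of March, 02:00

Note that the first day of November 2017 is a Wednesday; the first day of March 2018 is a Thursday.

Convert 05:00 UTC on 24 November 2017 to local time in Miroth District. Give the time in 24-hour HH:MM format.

1 November 2017 is a Wednesday, so the first Sunday is November 5 and the third is November 19.
1 March 2018 is a Thursday, so the first Friday is March 2.
At the standard offset (UTC+07:00), 05:00 UTC + 7h = 12:00 Miroth District standard time.
The standard-time date in Miroth District, 24 November 2017, falls between 19 November 2017 and 2 March 2018, so daylight saving is in effect and Miroth District is at UTC+08:00.
05:00 UTC + 8h = 13:00 local.

13:00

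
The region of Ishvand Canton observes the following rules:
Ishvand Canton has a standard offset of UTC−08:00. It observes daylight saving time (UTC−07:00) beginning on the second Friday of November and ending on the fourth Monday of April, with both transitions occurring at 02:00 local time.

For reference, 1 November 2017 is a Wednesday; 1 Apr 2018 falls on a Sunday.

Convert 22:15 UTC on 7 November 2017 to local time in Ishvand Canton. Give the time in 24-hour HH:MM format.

1 November 2017 is a Wednesday, so the first Friday is November 3 and the second is November 10.
1 April 2018 is a Sunday, so the first Monday is April 2 and the fourth is April 23.
At the standard offset (UTC−08:00), 22:15 UTC − 8h = 14:15 Ishvand Canton standard time.
The standard-time date in Ishvand Canton, 7 November 2017, does not fall between 10 November 2017 and 23 April 2018, so daylight saving is not in effect and Ishvand Canton is at UTC−08:00.
22:15 UTC − 8h = 14:15 local.

14:15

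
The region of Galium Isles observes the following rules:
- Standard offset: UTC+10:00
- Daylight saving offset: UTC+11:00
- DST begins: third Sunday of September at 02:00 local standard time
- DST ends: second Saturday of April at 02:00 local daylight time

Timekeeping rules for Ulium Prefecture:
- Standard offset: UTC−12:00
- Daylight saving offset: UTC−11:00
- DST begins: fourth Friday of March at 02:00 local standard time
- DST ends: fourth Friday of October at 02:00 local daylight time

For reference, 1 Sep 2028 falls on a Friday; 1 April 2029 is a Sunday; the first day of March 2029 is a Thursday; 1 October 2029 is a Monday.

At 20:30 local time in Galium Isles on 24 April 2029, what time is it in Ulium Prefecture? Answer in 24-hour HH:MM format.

1 September 2028 is a Friday, so the first Sunday is September 3 and the third is September 17.
1 April 2029 is a Sunday, so the first Saturday is April 7 and the second is April 14.
Daylight saving runs 17 September 2028 – 14 April 2029; 24 April 2029 is outside that window, so Galium Isles is on standard time at UTC+10:00.
20:30 Galium Isles − 10h = 10:30 UTC.
1 March 2029 is a Thursday, so the first Friday is March 2 and the fourth is March 23.
1 October 2029 is a Monday, so the first Friday is October 5 and the fourth is October 26.
At the standard offset (UTC−12:00), 10:30 UTC − 12h = 22:30 Ulium Prefecture standard time (rolling into the previous day, 23 April 2029).
Daylight saving runs 23 March – 26 October; the standard-time date in Ulium Prefecture, 23 April 2029, is inside that window, so Ulium Prefecture is at UTC−11:00.
10:30 UTC − 11h = 23:30 Ulium Prefecture (rolling into the previous day, 23 April 2029).

23:30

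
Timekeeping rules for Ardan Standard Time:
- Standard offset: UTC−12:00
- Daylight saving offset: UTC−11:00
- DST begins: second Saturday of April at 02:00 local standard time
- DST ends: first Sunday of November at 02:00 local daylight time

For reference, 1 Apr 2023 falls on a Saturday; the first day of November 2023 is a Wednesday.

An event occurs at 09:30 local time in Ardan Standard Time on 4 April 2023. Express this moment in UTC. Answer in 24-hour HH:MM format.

21:30

1 April 2023 is a Saturday, so the first Saturday is April 1 and the second is April 8.
1 November 2023 is a Wednesday, so the first Sunday is November 5.
4 April 2023 is outside the daylight-saving period (8 April – 5 November), so Ardan Standard Time is on standard time, UTC−12:00.
09:30 local + 12h = 21:30 UTC.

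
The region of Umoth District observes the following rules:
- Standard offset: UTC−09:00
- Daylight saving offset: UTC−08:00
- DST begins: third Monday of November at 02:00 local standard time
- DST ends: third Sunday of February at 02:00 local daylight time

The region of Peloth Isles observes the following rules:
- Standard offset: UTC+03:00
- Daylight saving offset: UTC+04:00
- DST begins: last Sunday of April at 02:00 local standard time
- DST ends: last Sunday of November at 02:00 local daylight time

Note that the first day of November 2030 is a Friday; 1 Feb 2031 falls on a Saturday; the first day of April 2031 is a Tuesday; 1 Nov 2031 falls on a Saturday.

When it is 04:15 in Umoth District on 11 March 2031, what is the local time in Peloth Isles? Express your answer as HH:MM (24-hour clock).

16:15

1 November 2030 is a Friday, so the first Monday is November 4 and the third is November 18.
1 February 2031 is a Saturday, so the first Sunday is February 2 and the third is February 16.
11 March 2031 is outside the daylight-saving period (18 November 2030 – 16 February 2031), so Umoth District is on standard time, UTC−09:00.
04:15 Umoth District + 9h = 13:15 UTC.
1 April 2031 is a Tuesday, so Sundays fall on 6, 13, 20, 27; the last is April 27.
1 November 2031 is a Saturday, so Sundays fall on 2, 9, 16, 23, 30; the last is November 30.
At the standard offset (UTC+03:00), 13:15 UTC + 3h = 16:15 Peloth Isles standard time.
The standard-time date in Peloth Isles, 11 March 2031, is outside the daylight-saving period (27 April – 30 November), so Peloth Isles is on standard time, UTC+03:00.
13:15 UTC + 3h = 16:15 Peloth Isles.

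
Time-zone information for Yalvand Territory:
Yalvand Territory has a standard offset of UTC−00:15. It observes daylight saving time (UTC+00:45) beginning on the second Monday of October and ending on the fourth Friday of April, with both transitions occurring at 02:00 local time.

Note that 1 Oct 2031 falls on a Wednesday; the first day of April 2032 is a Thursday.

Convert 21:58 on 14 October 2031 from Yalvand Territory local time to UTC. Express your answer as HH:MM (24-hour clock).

21:13

1 October 2031 is a Wednesday, so the first Monday is October 6 and the second is October 13.
1 April 2032 is a Thursday, so the first Friday is April 2 and the fourth is April 23.
14 October 2031 lies within the daylight-saving period (13 October 2031 – 23 April 2032), so Yalvand Territory is on daylight time, UTC+00:45.
21:58 local − 0h45m = 21:13 UTC.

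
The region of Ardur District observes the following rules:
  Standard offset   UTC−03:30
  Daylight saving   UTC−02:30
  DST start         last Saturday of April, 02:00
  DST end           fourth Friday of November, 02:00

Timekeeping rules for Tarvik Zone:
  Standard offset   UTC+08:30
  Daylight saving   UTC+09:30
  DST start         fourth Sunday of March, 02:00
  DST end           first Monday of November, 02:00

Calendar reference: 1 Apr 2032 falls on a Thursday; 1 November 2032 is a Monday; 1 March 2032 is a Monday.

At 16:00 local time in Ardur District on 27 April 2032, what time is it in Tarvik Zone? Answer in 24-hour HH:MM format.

1 April 2032 is a Thursday, so Saturdays fall on 3, 10, 17, 24; the last is April 24.
1 November 2032 is a Monday, so the first Friday is November 5 and the fourth is November 26.
27 April 2032 lies within the daylight-saving period (24 April – 26 November), so Ardur District is on daylight time, UTC−02:30.
16:00 Ardur District + 2h30m = 18:30 UTC.
1 March 2032 is a Monday, so the first Sunday is March 7 and the fourth is March 28.
1 November 2032 is a Monday, so the first Monday is November 1.
At the standard offset (UTC+08:30), 18:30 UTC + 8h30m = 03:00 Tarvik Zone standard time (rolling into the next day, 28 April 2032).
The standard-time date in Tarvik Zone, 28 April 2032, lies within the daylight-saving period (28 March – 1 November), so Tarvik Zone is on daylight time, UTC+09:30.
18:30 UTC + 9h30m = 04:00 Tarvik Zone (rolling into the next day, 28 April 2032).

04:00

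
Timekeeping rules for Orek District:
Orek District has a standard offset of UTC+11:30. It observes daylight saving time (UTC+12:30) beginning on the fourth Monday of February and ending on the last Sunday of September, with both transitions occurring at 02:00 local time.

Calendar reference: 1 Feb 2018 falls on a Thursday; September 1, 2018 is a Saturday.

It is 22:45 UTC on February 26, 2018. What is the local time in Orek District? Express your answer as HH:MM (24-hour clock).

1 February 2018 is a Thursday, so the first Monday is February 5 and the fourth is February 26.
1 September 2018 is a Saturday, so Sundays fall on 2, 9, 16, 23, 30; the last is September 30.
At the standard offset (UTC+11:30), 22:45 UTC + 11h30m = 10:15 Orek District standard time (rolling into the next day, 27 February 2018).
The standard-time date in Orek District, February 27, 2018, falls between 26 February and 30 September, so daylight saving is in effect and Orek District is at UTC+12:30.
22:45 UTC + 12h30m = 11:15 local (rolling into the next day, 27 February 2018).

11:15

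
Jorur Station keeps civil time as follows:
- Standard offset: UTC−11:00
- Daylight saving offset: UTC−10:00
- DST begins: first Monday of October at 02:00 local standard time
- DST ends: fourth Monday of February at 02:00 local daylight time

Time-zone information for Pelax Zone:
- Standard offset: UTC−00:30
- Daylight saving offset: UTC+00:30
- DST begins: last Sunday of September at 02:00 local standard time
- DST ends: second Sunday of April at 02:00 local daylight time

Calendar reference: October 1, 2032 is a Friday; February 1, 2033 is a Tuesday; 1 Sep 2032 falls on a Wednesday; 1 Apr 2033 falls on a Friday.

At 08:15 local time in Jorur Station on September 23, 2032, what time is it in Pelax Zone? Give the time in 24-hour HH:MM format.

18:45

1 October 2032 is a Friday, so the first Monday is October 4.
1 February 2033 is a Tuesday, so the first Monday is February 7 and the fourth is February 28.
September 23, 2032 is outside the daylight-saving period (4 October 2032 – 28 February 2033), so Jorur Station is on standard time, UTC−11:00.
08:15 Jorur Station + 11h = 19:15 UTC.
1 September 2032 is a Wednesday, so Sundays fall on 5, 12, 19, 26; the last is September 26.
1 April 2033 is a Friday, so the first Sunday is April 3 and the second is April 10.
At the standard offset (UTC−00:30), 19:15 UTC − 0h30m = 18:45 Pelax Zone standard time.
The standard-time date in Pelax Zone, September 23, 2032, is outside the daylight-saving period (26 September 2032 – 10 April 2033), so Pelax Zone is on standard time, UTC−00:30.
19:15 UTC − 0h30m = 18:45 Pelax Zone.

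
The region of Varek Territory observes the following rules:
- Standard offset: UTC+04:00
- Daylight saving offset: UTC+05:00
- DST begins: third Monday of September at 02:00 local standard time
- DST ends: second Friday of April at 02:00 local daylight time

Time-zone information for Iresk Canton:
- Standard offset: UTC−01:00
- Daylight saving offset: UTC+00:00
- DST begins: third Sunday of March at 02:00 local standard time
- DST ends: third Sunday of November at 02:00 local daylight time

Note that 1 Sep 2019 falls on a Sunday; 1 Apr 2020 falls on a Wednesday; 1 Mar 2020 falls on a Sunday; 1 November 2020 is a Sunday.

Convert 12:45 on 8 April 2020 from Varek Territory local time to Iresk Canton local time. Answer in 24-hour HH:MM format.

1 September 2019 is a Sunday, so the first Monday is September 2 and the third is September 16.
1 April 2020 is a Wednesday, so the first Friday is April 3 and the second is April 10.
Daylight saving runs 16 September 2019 – 10 April 2020; 8 April 2020 is inside that window, so Varek Territory is at UTC+05:00.
12:45 Varek Territory − 5h = 07:45 UTC.
1 March 2020 is a Sunday, so the first Sunday is March 1 and the third is March 15.
1 November 2020 is a Sunday, so the first Sunday is November 1 and the third is November 15.
At the standard offset (UTC−01:00), 07:45 UTC − 1h = 06:45 Iresk Canton standard time.
The standard-time date in Iresk Canton, 8 April 2020, falls between 15 March and 15 November, so daylight saving is in effect and Iresk Canton is at UTC+00:00.
07:45 UTC + 0h = 07:45 Iresk Canton.

07:45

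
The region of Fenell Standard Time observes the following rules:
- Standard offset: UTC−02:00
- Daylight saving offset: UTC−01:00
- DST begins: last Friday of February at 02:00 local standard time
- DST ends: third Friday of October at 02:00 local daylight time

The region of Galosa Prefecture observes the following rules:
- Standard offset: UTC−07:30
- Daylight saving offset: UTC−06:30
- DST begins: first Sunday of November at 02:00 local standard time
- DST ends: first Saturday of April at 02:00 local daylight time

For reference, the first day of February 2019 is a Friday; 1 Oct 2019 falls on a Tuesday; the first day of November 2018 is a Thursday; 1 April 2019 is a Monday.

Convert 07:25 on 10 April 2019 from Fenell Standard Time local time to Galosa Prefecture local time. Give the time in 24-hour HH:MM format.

1 February 2019 is a Friday, so Fridays fall on 1, 8, 15, 22; the last is February 22.
1 October 2019 is a Tuesday, so the first Friday is October 4 and the third is October 18.
10 April 2019 lies within the daylight-saving period (22 February – 18 October), so Fenell Standard Time is on daylight time, UTC−01:00.
07:25 Fenell Standard Time + 1h = 08:25 UTC.
1 November 2018 is a Thursday, so the first Sunday is November 4.
1 April 2019 is a Monday, so the first Saturday is April 6.
At the standard offset (UTC−07:30), 08:25 UTC − 7h30m = 00:55 Galosa Prefecture standard time.
Daylight saving runs 4 November 2018 – 6 April 2019; the standard-time date in Galosa Prefecture, 10 April 2019, is outside that window, so Galosa Prefecture is on standard time at UTC−07:30.
08:25 UTC − 7h30m = 00:55 Galosa Prefecture.

00:55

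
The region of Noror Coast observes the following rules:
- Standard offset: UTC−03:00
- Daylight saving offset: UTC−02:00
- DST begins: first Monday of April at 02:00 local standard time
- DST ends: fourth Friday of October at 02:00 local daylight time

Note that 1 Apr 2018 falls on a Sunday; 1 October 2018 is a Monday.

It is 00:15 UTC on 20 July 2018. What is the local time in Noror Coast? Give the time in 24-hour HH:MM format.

22:15

1 April 2018 is a Sunday, so the first Monday is April 2.
1 October 2018 is a Monday, so the first Friday is October 5 and the fourth is October 26.
At the standard offset (UTC−03:00), 00:15 UTC − 3h = 21:15 Noror Coast standard time (rolling into the previous day, 19 July 2018).
Daylight saving runs 2 April – 26 October; the standard-time date in Noror Coast, 19 July 2018, is inside that window, so Noror Coast is at UTC−02:00.
00:15 UTC − 2h = 22:15 local (rolling into the previous day, 19 July 2018).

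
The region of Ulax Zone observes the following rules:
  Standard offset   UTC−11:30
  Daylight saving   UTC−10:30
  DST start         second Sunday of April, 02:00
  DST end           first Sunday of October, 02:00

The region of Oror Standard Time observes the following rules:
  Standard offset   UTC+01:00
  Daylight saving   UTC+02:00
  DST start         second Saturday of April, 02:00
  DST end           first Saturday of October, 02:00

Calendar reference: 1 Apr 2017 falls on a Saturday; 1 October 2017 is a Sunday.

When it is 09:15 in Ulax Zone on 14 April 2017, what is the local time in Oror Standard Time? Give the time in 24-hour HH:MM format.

1 April 2017 is a Saturday, so the first Sunday is April 2 and the second is April 9.
1 October 2017 is a Sunday, so the first Sunday is October 1.
Daylight saving runs 9 April – 1 October; 14 April 2017 is inside that window, so Ulax Zone is at UTC−10:30.
09:15 Ulax Zone + 10h30m = 19:45 UTC.
1 April 2017 is a Saturday, so the first Saturday is April 1 and the second is April 8.
1 October 2017 is a Sunday, so the first Saturday is October 7.
At the standard offset (UTC+01:00), 19:45 UTC + 1h = 20:45 Oror Standard Time standard time.
The standard-time date in Oror Standard Time, 14 April 2017, lies within the daylight-saving period (8 April – 7 October), so Oror Standard Time is on daylight time, UTC+02:00.
19:45 UTC + 2h = 21:45 Oror Standard Time.

21:45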